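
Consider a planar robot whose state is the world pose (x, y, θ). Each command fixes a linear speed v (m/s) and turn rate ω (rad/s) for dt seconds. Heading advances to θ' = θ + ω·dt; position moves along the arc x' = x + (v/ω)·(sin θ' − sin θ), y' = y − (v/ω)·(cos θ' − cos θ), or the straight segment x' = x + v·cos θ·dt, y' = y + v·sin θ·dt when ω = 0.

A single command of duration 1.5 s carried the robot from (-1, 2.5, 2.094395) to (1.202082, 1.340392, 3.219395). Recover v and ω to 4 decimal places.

v = -1.7500, ω = 0.7500

Δθ = 3.219395 − 2.094395 = 1.125000
ω = Δθ/dt = 1.125000/1.5 = 0.7500
R = Δx/(sin θ' − sin θ) = -2.3333
v = R·ω = -2.3333·0.7500 = -1.7500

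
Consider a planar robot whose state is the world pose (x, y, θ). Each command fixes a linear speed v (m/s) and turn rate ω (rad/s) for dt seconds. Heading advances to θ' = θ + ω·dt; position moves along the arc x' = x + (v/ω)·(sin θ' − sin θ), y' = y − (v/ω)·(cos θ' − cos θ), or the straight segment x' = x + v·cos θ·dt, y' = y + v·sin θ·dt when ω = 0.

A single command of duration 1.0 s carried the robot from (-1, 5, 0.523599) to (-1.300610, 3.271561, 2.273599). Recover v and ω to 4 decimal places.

v = -2.0000, ω = 1.7500

Δθ = 2.273599 − 0.523599 = 1.750000
ω = Δθ/dt = 1.750000/1.0 = 1.7500
R = −Δy/(cos θ' − cos θ) = -1.1429
v = R·ω = -1.1429·1.7500 = -2.0000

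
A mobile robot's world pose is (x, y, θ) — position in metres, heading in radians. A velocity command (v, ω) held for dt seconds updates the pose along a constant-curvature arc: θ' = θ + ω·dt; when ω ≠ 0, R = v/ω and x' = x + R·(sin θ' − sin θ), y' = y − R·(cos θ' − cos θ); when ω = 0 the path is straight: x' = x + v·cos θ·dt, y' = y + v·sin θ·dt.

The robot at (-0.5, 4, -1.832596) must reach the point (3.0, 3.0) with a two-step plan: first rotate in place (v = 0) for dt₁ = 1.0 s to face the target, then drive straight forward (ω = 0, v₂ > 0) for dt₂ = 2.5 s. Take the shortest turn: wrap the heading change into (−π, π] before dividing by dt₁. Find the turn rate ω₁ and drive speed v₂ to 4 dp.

heading to target = atan2(3−4, 3−-0.5) = -0.2783
Δθ = wrap(-0.2783 − -1.8326) = 1.5543; ω₁ = Δθ/dt₁ = 1.5543
distance = √((3−-0.5)² + (3−4)²) = 3.6401; v₂ = distance/dt₂ = 1.4560

ω₁ = 1.5543, v₂ = 1.4560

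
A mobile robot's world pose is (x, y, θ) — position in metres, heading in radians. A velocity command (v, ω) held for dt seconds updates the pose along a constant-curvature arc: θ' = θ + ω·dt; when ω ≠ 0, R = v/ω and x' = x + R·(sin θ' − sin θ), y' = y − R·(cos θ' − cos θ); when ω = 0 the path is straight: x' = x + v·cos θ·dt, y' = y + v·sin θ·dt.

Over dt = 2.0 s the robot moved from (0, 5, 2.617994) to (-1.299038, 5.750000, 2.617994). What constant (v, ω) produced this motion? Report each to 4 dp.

v = 0.7500, ω = 0.0000

Δθ = 2.617994 − 2.617994 = 0.000000
ω = Δθ/dt = 0.000000/2.0 = 0.0000
ω = 0 → v = (Δx·cos θ + Δy·sin θ)/dt = 0.7500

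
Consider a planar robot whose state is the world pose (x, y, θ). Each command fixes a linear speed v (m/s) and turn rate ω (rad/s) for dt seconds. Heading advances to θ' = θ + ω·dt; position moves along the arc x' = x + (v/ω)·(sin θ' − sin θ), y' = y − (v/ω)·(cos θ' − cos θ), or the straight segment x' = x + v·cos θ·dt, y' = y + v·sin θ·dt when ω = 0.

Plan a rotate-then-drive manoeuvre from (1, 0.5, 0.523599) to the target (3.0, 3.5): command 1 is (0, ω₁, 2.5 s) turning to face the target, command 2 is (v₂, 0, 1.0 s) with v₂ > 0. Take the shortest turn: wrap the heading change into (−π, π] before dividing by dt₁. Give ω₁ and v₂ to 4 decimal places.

heading to target = atan2(3.5−0.5, 3−1) = 0.9828
Δθ = wrap(0.9828 − 0.5236) = 0.4592; ω₁ = Δθ/dt₁ = 0.1837
distance = √((3−1)² + (3.5−0.5)²) = 3.6056; v₂ = distance/dt₂ = 3.6056

ω₁ = 0.1837, v₂ = 3.6056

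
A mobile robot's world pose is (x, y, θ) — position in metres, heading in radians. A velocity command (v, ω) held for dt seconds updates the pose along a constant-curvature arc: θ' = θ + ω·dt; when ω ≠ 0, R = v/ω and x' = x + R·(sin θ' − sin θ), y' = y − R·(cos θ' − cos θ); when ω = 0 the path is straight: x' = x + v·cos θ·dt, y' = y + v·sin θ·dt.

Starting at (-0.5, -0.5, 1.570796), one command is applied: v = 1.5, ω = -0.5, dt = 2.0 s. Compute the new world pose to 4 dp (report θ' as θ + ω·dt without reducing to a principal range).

θ' = 1.5708 + -0.5·2.0 = 0.5708
R = v/ω = 1.5/-0.5 = -3.0000
x' = -0.5 + -3.0000·(sin 0.5708 − sin 1.5708) = 0.8791
y' = -0.5 − -3.0000·(cos 0.5708 − cos 1.5708) = 2.0244

(0.8791, 2.0244, 0.5708)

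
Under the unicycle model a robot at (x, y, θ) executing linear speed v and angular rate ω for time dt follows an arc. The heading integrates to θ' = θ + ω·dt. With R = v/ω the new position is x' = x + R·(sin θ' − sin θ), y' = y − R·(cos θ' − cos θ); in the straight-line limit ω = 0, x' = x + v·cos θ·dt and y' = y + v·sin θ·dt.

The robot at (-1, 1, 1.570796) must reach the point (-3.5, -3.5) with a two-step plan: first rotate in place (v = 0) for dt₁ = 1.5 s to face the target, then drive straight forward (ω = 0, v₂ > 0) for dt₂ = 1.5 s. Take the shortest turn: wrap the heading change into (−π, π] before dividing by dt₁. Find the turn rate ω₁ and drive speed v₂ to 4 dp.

ω₁ = 1.7563, v₂ = 3.4319

heading to target = atan2(-3.5−1, -3.5−-1) = -2.0779
Δθ = wrap(-2.0779 − 1.5708) = 2.6345; ω₁ = Δθ/dt₁ = 1.7563
distance = √((-3.5−-1)² + (-3.5−1)²) = 5.1478; v₂ = distance/dt₂ = 3.4319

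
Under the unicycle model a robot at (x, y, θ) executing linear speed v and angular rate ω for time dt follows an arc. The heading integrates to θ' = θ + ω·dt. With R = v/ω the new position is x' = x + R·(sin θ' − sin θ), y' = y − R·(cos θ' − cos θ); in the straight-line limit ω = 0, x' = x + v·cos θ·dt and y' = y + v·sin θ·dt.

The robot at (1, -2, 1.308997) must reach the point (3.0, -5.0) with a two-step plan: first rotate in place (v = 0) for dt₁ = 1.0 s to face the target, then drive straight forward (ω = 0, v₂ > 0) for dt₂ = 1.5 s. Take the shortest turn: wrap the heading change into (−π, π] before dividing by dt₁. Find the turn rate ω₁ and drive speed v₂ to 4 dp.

ω₁ = -2.2918, v₂ = 2.4037

heading to target = atan2(-5−-2, 3−1) = -0.9828
Δθ = wrap(-0.9828 − 1.3090) = -2.2918; ω₁ = Δθ/dt₁ = -2.2918
distance = √((3−1)² + (-5−-2)²) = 3.6056; v₂ = distance/dt₂ = 2.4037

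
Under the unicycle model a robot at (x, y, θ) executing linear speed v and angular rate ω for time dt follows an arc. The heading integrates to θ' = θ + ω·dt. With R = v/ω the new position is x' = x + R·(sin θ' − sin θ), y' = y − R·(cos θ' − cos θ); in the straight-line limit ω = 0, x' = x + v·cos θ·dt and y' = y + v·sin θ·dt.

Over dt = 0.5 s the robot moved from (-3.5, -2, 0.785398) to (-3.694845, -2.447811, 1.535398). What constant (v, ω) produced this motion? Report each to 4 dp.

v = -1.0000, ω = 1.5000

Δθ = 1.535398 − 0.785398 = 0.750000
ω = Δθ/dt = 0.750000/0.5 = 1.5000
R = −Δy/(cos θ' − cos θ) = -0.6667
v = R·ω = -0.6667·1.5000 = -1.0000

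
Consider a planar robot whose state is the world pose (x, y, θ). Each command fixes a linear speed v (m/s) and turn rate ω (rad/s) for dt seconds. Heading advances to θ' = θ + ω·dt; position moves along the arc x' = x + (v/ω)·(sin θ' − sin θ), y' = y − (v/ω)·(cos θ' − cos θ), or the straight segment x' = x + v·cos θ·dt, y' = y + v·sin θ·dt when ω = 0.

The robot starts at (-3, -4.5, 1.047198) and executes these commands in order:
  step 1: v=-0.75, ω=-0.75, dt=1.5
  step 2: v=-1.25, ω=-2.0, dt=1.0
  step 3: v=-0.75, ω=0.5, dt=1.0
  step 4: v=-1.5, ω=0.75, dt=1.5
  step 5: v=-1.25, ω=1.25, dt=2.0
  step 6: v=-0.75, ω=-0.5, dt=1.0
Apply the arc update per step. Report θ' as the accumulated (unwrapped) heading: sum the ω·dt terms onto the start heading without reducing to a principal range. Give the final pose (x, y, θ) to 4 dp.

step 1: θ'=-0.0778 (R=1.0000) → pose (-3.9437, -4.9970, -0.0778)
step 2: θ'=-2.0778 (R=0.6250) → pose (-4.4415, -4.0704, -2.0778)
step 3: θ'=-1.5778 (R=-1.5000) → pose (-4.2529, -3.3526, -1.5778)
step 4: θ'=-0.4528 (R=-2.0000) → pose (-5.3779, -1.5401, -0.4528)
step 5: θ'=2.0472 (R=-1.0000) → pose (-6.7040, -2.8979, 2.0472)
step 6: θ'=1.5472 (R=1.5000) → pose (-6.5374, -3.6212, 1.5472)

(-6.5374, -3.6212, 1.5472)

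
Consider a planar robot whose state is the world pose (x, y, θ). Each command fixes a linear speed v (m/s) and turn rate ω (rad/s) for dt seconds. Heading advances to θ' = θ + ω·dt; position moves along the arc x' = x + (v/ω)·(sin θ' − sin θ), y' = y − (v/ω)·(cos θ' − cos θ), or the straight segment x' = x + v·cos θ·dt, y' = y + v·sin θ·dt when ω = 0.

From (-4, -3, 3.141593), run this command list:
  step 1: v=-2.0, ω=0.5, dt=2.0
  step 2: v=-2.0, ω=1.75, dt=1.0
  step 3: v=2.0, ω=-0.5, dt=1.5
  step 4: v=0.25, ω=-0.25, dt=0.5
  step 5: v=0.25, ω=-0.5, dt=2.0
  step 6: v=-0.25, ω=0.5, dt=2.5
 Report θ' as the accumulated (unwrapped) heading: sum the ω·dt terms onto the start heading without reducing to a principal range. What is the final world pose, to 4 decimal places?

step 1: θ'=4.1416 (R=-4.0000) → pose (-0.6341, -1.1612, 4.1416)
step 2: θ'=5.8916 (R=-1.1429) → pose (-1.1596, 0.5126, 5.8916)
step 3: θ'=5.1416 (R=-4.0000) → pose (0.9509, -1.5200, 5.1416)
step 4: θ'=5.0166 (R=-1.0000) → pose (0.9957, -1.6366, 5.0166)
step 5: θ'=4.0166 (R=-0.5000) → pose (0.9024, -2.1069, 4.0166)
step 6: θ'=5.2666 (R=-0.5000) → pose (0.9438, -1.5232, 5.2666)

(0.9438, -1.5232, 5.2666)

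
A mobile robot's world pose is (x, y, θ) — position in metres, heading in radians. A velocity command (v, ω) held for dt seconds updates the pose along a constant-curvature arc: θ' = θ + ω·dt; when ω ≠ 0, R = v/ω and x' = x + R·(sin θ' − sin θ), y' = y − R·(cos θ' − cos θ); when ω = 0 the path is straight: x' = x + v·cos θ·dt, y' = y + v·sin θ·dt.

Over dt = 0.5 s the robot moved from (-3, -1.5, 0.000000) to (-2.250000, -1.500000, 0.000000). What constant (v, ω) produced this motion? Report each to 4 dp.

Δθ = 0.000000 − 0.000000 = 0.000000
ω = Δθ/dt = 0.000000/0.5 = 0.0000
ω = 0 → v = (Δx·cos θ + Δy·sin θ)/dt = 1.5000

v = 1.5000, ω = 0.0000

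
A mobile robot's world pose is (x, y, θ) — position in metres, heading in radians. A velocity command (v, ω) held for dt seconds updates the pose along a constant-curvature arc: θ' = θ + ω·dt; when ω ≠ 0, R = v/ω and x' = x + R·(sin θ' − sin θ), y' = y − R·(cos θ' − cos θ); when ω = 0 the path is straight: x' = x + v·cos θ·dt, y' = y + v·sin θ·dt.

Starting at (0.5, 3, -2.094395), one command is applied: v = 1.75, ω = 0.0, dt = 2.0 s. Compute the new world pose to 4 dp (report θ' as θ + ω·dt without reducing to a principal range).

(-1.2500, -0.0311, -2.0944)

θ' = -2.0944 + 0.0·2.0 = -2.0944
ω = 0 → straight: x' = 0.5 + 1.75·cos(-2.0944)·2.0 = -1.2500
y' = 3 + 1.75·sin(-2.0944)·2.0 = -0.0311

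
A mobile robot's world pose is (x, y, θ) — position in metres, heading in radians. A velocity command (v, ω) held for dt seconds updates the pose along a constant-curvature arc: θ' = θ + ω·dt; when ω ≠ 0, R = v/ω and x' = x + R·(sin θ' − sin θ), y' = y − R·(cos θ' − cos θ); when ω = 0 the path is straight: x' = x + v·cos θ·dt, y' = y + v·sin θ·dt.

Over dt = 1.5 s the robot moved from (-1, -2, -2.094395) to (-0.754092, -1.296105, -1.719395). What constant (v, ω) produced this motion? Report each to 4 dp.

Δθ = -1.719395 − -2.094395 = 0.375000
ω = Δθ/dt = 0.375000/1.5 = 0.2500
R = −Δy/(cos θ' − cos θ) = -2.0000
v = R·ω = -2.0000·0.2500 = -0.5000

v = -0.5000, ω = 0.2500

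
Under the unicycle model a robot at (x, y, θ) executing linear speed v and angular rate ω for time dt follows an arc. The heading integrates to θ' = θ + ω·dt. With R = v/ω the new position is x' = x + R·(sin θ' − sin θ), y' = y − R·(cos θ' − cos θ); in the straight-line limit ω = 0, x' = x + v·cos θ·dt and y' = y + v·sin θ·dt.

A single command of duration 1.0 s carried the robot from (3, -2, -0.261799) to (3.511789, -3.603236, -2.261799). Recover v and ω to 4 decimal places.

Δθ = -2.261799 − -0.261799 = -2.000000
ω = Δθ/dt = -2.000000/1.0 = -2.0000
R = −Δy/(cos θ' − cos θ) = -1.0000
v = R·ω = -1.0000·-2.0000 = 2.0000

v = 2.0000, ω = -2.0000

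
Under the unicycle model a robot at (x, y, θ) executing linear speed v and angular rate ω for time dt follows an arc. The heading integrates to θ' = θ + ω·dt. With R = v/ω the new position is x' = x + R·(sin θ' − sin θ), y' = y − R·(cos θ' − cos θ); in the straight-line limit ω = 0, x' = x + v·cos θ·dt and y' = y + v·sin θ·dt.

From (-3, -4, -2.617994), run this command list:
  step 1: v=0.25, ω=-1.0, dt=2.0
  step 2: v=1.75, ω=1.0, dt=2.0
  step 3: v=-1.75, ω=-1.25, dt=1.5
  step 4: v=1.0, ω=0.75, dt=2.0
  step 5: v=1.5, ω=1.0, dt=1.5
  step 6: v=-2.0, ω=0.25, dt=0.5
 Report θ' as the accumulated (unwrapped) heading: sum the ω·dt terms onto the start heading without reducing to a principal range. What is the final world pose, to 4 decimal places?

(-6.8366, -2.9463, -1.3680)

step 1: θ'=-4.6180 (R=-0.2500) → pose (-3.3739, -3.8071, -4.6180)
step 2: θ'=-2.6180 (R=1.7500) → pose (-5.9911, -2.4565, -2.6180)
step 3: θ'=-4.4930 (R=1.4000) → pose (-3.9247, -3.3642, -4.4930)
step 4: θ'=-2.9930 (R=1.3333) → pose (-5.4234, -2.3357, -2.9930)
step 5: θ'=-1.4930 (R=1.5000) → pose (-6.6968, -3.9358, -1.4930)
step 6: θ'=-1.3680 (R=-8.0000) → pose (-6.8366, -2.9463, -1.3680)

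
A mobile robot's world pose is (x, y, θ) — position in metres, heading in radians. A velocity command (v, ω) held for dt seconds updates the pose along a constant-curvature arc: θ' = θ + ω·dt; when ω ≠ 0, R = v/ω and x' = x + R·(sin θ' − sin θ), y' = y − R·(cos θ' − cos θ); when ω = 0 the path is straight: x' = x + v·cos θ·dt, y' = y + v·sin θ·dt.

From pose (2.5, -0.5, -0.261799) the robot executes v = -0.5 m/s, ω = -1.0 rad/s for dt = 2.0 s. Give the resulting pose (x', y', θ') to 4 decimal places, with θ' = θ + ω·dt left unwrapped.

(2.2441, 0.3016, -2.2618)

θ' = -0.2618 + -1.0·2.0 = -2.2618
R = v/ω = -0.5/-1.0 = 0.5000
x' = 2.5 + 0.5000·(sin -2.2618 − sin -0.2618) = 2.2441
y' = -0.5 − 0.5000·(cos -2.2618 − cos -0.2618) = 0.3016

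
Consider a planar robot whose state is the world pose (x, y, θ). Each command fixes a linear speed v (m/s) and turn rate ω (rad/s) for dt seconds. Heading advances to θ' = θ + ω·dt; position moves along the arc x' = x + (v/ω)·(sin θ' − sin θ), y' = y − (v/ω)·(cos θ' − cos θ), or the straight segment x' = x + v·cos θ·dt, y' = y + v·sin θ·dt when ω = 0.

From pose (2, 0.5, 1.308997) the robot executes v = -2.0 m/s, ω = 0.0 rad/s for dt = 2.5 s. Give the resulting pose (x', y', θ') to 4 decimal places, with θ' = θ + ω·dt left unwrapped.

(0.7059, -4.3296, 1.3090)

θ' = 1.3090 + 0.0·2.5 = 1.3090
ω = 0 → straight: x' = 2 + -2.0·cos(1.3090)·2.5 = 0.7059
y' = 0.5 + -2.0·sin(1.3090)·2.5 = -4.3296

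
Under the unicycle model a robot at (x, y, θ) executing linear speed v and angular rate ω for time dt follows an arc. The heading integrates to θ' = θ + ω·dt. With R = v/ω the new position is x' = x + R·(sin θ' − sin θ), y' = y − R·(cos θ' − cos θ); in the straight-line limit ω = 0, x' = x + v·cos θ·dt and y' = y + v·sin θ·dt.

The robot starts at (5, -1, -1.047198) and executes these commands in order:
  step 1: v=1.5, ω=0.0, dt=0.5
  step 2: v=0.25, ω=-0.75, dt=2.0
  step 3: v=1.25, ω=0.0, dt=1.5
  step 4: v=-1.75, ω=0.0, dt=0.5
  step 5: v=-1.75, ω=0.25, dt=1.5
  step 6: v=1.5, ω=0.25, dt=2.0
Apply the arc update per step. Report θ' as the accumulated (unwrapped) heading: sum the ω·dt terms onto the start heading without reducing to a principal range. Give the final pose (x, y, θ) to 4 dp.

step 1: θ'=-1.0472 (straight) → pose (5.3750, -1.6495, -1.0472)
step 2: θ'=-2.5472 (R=-0.3333) → pose (5.2730, -2.0923, -2.5472)
step 3: θ'=-2.5472 (straight) → pose (3.7196, -3.1424, -2.5472)
step 4: θ'=-2.5472 (straight) → pose (4.4445, -2.6524, -2.5472)
step 5: θ'=-2.1722 (R=-7.0000) → pose (6.2963, -0.8135, -2.1722)
step 6: θ'=-1.6722 (R=6.0000) → pose (5.2743, -3.6010, -1.6722)

(5.2743, -3.6010, -1.6722)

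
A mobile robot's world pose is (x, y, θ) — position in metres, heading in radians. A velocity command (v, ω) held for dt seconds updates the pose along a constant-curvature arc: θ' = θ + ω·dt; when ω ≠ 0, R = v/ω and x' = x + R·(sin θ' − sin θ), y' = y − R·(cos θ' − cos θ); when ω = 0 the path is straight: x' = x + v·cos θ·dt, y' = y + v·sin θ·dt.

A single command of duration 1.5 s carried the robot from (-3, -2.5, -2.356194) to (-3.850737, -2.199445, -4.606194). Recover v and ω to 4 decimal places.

Δθ = -4.606194 − -2.356194 = -2.250000
ω = Δθ/dt = -2.250000/1.5 = -1.5000
R = Δx/(sin θ' − sin θ) = -0.5000
v = R·ω = -0.5000·-1.5000 = 0.7500

v = 0.7500, ω = -1.5000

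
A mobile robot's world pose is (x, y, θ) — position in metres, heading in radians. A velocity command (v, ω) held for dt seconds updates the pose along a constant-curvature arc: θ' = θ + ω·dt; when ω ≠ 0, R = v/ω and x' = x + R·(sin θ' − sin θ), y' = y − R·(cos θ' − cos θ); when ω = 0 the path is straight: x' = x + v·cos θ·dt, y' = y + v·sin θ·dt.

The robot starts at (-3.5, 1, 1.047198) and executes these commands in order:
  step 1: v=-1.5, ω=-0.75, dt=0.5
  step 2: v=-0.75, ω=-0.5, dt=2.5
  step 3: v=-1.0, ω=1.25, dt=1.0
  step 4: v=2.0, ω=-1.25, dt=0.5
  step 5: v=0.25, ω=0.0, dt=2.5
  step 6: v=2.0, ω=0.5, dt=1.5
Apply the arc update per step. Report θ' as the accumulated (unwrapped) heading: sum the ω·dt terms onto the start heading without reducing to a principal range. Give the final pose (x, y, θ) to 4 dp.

(-2.4571, 1.8846, 0.7972)

step 1: θ'=0.6722 (R=2.0000) → pose (-3.9866, 0.4351, 0.6722)
step 2: θ'=-0.5778 (R=1.5000) → pose (-5.7400, 0.3523, -0.5778)
step 3: θ'=0.6722 (R=-0.8000) → pose (-6.6751, 0.3081, 0.6722)
step 4: θ'=0.0472 (R=-1.6000) → pose (-5.7542, 0.6544, 0.0472)
step 5: θ'=0.0472 (straight) → pose (-5.1299, 0.6839, 0.0472)
step 6: θ'=0.7972 (R=4.0000) → pose (-2.4571, 1.8846, 0.7972)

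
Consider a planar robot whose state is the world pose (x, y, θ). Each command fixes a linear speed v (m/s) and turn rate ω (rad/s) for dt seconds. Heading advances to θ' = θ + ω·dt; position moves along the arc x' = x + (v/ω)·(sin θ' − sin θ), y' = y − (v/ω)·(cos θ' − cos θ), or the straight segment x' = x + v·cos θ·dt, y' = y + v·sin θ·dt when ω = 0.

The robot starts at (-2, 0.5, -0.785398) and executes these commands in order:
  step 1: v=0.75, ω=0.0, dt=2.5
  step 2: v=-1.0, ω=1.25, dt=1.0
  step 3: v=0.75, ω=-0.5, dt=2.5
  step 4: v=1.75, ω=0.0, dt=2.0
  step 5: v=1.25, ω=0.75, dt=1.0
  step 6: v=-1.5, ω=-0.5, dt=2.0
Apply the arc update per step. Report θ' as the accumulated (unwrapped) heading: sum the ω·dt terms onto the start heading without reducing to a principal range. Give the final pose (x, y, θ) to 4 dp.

(1.2548, -2.4511, -1.0354)

step 1: θ'=-0.7854 (straight) → pose (-0.6742, -0.8258, -0.7854)
step 2: θ'=0.4646 (R=-0.8000) → pose (-1.5983, -0.6763, 0.4646)
step 3: θ'=-0.7854 (R=-1.5000) → pose (0.1344, -0.9567, -0.7854)
step 4: θ'=-0.7854 (straight) → pose (2.6093, -3.4315, -0.7854)
step 5: θ'=-0.0354 (R=1.6667) → pose (3.7288, -3.9186, -0.0354)
step 6: θ'=-1.0354 (R=3.0000) → pose (1.2548, -2.4511, -1.0354)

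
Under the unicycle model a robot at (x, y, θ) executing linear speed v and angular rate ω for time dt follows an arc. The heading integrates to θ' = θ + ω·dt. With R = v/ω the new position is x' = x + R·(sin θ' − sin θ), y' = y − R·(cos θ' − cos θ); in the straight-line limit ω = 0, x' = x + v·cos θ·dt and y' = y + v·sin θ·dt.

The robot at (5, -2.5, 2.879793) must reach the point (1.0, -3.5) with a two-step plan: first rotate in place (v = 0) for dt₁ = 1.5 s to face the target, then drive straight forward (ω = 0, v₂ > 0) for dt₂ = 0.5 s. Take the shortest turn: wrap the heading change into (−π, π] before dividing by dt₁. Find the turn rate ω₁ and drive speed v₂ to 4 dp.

heading to target = atan2(-3.5−-2.5, 1−5) = -2.8966
Δθ = wrap(-2.8966 − 2.8798) = 0.5068; ω₁ = Δθ/dt₁ = 0.3379
distance = √((1−5)² + (-3.5−-2.5)²) = 4.1231; v₂ = distance/dt₂ = 8.2462

ω₁ = 0.3379, v₂ = 8.2462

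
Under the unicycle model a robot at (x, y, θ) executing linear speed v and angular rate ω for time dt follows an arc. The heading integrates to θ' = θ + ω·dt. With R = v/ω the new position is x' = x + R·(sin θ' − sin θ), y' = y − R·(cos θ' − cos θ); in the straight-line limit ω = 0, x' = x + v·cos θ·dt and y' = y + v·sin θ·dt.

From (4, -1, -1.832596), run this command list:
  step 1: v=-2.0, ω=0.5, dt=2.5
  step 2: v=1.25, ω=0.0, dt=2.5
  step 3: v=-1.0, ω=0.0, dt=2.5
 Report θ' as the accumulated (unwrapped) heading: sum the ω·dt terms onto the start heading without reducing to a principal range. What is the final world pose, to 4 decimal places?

(2.8590, 3.0316, -0.5826)

step 1: θ'=-0.5826 (R=-4.0000) → pose (2.3371, 3.3754, -0.5826)
step 2: θ'=-0.5826 (straight) → pose (4.9466, 1.6561, -0.5826)
step 3: θ'=-0.5826 (straight) → pose (2.8590, 3.0316, -0.5826)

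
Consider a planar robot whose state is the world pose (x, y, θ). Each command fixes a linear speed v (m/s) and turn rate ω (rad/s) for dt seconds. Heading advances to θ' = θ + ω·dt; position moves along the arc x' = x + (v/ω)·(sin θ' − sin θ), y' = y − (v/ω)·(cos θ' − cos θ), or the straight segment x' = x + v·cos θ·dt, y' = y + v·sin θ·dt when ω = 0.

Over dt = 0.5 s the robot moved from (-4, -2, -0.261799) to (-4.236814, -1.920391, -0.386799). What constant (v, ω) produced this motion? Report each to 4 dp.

Δθ = -0.386799 − -0.261799 = -0.125000
ω = Δθ/dt = -0.125000/0.5 = -0.2500
R = Δx/(sin θ' − sin θ) = 2.0000
v = R·ω = 2.0000·-0.2500 = -0.5000

v = -0.5000, ω = -0.2500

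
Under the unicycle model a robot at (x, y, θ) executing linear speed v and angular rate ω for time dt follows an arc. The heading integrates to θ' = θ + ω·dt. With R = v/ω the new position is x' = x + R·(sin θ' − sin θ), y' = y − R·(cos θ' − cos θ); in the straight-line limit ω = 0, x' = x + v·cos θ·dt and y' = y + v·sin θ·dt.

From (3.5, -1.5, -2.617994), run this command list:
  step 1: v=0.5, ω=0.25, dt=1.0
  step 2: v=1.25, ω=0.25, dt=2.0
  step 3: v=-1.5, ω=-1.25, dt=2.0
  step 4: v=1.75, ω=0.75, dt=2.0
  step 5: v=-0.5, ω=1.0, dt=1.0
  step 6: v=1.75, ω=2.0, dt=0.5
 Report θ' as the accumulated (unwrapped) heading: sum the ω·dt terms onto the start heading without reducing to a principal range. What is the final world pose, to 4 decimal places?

(1.7775, -2.8884, -0.8680)

step 1: θ'=-2.3680 (R=2.0000) → pose (3.1026, -1.8012, -2.3680)
step 2: θ'=-1.8680 (R=5.0000) → pose (1.8153, -3.9140, -1.8680)
step 3: θ'=-4.3680 (R=1.2000) → pose (4.0923, -3.8603, -4.3680)
step 4: θ'=-2.8680 (R=2.3333) → pose (1.2655, -2.4016, -2.8680)
step 5: θ'=-1.8680 (R=-0.5000) → pose (1.6085, -2.0666, -1.8680)
step 6: θ'=-0.8680 (R=0.8750) → pose (1.7775, -2.8884, -0.8680)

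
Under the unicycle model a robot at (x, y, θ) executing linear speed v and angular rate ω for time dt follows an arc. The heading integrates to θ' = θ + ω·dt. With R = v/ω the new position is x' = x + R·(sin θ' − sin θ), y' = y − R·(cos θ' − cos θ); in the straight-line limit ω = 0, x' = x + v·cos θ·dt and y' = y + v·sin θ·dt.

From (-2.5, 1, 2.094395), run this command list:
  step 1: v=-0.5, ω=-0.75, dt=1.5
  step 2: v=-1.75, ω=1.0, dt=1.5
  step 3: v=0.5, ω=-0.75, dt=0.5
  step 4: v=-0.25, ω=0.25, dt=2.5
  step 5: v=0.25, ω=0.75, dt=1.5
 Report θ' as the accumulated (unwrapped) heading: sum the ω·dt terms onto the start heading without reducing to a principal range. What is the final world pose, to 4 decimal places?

step 1: θ'=0.9694 (R=0.6667) → pose (-2.5277, 0.2895, 0.9694)
step 2: θ'=2.4694 (R=-1.7500) → pose (-2.1744, -2.0700, 2.4694)
step 3: θ'=2.0944 (R=-0.6667) → pose (-2.3367, -1.8817, 2.0944)
step 4: θ'=2.7194 (R=-1.0000) → pose (-1.8804, -2.2939, 2.7194)
step 5: θ'=3.8444 (R=0.3333) → pose (-2.2324, -2.3436, 3.8444)

(-2.2324, -2.3436, 3.8444)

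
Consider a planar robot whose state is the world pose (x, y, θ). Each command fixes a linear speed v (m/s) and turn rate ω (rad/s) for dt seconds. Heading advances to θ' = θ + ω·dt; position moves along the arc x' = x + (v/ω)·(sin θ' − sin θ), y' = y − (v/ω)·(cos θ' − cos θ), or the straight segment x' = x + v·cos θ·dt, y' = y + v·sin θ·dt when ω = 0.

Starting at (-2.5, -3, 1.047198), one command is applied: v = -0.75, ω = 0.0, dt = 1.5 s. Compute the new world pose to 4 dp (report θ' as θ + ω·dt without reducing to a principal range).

θ' = 1.0472 + 0.0·1.5 = 1.0472
ω = 0 → straight: x' = -2.5 + -0.75·cos(1.0472)·1.5 = -3.0625
y' = -3 + -0.75·sin(1.0472)·1.5 = -3.9743

(-3.0625, -3.9743, 1.0472)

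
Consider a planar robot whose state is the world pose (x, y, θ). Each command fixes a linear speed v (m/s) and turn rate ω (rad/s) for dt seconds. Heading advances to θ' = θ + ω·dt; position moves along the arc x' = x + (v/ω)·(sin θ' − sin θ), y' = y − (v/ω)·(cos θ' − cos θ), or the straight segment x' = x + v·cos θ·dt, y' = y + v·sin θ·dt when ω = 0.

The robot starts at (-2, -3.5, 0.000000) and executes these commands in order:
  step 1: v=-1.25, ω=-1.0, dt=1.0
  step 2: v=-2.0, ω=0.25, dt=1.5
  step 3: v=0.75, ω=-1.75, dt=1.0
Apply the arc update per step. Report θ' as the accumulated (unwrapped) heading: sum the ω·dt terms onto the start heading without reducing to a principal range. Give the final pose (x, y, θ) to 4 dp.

step 1: θ'=-1.0000 (R=1.2500) → pose (-3.0518, -2.9254, -1.0000)
step 2: θ'=-0.6250 (R=-8.0000) → pose (-5.1028, -0.7601, -0.6250)
step 3: θ'=-2.3750 (R=-0.4286) → pose (-5.0563, -1.4163, -2.3750)

(-5.0563, -1.4163, -2.3750)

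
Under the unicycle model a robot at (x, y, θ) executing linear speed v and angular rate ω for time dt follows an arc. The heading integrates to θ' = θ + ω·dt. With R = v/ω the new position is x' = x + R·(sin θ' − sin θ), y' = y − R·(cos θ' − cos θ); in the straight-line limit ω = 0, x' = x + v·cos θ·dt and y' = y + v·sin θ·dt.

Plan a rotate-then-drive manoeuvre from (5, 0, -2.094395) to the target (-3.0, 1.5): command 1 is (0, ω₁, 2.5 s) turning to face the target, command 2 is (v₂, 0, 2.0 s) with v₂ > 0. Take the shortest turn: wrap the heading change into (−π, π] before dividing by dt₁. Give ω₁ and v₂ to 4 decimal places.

ω₁ = -0.4930, v₂ = 4.0697

heading to target = atan2(1.5−0, -3−5) = 2.9562
Δθ = wrap(2.9562 − -2.0944) = -1.2325; ω₁ = Δθ/dt₁ = -0.4930
distance = √((-3−5)² + (1.5−0)²) = 8.1394; v₂ = distance/dt₂ = 4.0697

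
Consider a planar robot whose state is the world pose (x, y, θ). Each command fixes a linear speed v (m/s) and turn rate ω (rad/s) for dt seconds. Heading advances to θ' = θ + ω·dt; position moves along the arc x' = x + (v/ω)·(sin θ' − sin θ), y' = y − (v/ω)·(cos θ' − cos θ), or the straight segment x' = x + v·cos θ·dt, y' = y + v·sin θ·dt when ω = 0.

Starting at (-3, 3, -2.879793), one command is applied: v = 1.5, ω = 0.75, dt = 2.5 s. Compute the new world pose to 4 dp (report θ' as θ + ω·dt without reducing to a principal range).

θ' = -2.8798 + 0.75·2.5 = -1.0048
R = v/ω = 1.5/0.75 = 2.0000
x' = -3 + 2.0000·(sin -1.0048 − sin -2.8798) = -4.1705
y' = 3 − 2.0000·(cos -1.0048 − cos -2.8798) = -0.0044

(-4.1705, -0.0044, -1.0048)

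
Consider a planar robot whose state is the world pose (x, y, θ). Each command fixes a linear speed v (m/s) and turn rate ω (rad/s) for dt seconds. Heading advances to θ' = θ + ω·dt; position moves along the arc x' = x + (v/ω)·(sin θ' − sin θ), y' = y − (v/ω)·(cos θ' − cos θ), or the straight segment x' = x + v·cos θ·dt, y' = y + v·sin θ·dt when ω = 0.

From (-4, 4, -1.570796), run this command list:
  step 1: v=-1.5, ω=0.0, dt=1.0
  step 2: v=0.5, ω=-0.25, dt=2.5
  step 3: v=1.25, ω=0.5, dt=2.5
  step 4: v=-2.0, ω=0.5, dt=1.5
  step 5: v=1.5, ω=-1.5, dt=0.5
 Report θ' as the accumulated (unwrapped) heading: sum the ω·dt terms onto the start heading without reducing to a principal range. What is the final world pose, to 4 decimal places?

(-6.2273, 2.5917, -0.9458)

step 1: θ'=-1.5708 (straight) → pose (-4.0000, 5.5000, -1.5708)
step 2: θ'=-2.1958 (R=-2.0000) → pose (-4.3781, 4.3298, -2.1958)
step 3: θ'=-0.9458 (R=2.5000) → pose (-4.3781, 1.4043, -0.9458)
step 4: θ'=-0.1958 (R=-4.0000) → pose (-6.8437, 2.9875, -0.1958)
step 5: θ'=-0.9458 (R=-1.0000) → pose (-6.2273, 2.5917, -0.9458)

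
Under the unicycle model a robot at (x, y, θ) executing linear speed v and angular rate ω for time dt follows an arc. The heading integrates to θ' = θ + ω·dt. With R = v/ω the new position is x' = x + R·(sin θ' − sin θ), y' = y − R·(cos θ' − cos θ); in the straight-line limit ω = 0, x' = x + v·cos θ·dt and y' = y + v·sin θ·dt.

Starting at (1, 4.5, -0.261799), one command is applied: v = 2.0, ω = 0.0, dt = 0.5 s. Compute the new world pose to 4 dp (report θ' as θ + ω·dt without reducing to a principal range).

θ' = -0.2618 + 0.0·0.5 = -0.2618
ω = 0 → straight: x' = 1 + 2.0·cos(-0.2618)·0.5 = 1.9659
y' = 4.5 + 2.0·sin(-0.2618)·0.5 = 4.2412

(1.9659, 4.2412, -0.2618)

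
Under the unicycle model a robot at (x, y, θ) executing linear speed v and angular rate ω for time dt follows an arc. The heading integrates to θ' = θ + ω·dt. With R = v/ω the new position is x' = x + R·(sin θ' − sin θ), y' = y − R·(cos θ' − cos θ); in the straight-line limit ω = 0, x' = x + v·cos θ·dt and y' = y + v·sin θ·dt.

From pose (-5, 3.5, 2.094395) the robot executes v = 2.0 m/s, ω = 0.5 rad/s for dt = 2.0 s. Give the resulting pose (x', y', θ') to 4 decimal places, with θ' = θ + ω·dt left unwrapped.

θ' = 2.0944 + 0.5·2.0 = 3.0944
R = v/ω = 2.0/0.5 = 4.0000
x' = -5 + 4.0000·(sin 3.0944 − sin 2.0944) = -8.2754
y' = 3.5 − 4.0000·(cos 3.0944 − cos 2.0944) = 5.4955

(-8.2754, 5.4955, 3.0944)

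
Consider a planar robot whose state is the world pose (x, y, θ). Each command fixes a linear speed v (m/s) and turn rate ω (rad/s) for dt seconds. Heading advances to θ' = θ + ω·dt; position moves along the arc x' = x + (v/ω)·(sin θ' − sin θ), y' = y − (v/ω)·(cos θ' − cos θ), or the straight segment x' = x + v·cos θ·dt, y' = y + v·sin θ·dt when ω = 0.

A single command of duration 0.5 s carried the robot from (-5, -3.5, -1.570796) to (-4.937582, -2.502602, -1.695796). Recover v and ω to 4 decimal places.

Δθ = -1.695796 − -1.570796 = -0.125000
ω = Δθ/dt = -0.125000/0.5 = -0.2500
R = −Δy/(cos θ' − cos θ) = 8.0000
v = R·ω = 8.0000·-0.2500 = -2.0000

v = -2.0000, ω = -0.2500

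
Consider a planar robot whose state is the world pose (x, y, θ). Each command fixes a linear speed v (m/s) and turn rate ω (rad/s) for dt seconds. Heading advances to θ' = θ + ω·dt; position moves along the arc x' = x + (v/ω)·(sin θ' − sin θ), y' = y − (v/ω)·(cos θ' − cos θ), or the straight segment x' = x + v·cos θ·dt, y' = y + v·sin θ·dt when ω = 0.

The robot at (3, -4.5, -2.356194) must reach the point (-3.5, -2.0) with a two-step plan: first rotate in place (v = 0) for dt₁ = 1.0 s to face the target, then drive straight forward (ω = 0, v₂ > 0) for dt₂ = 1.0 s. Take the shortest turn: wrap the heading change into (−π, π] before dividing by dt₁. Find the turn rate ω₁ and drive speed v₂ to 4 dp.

ω₁ = -1.1526, v₂ = 6.9642

heading to target = atan2(-2−-4.5, -3.5−3) = 2.7744
Δθ = wrap(2.7744 − -2.3562) = -1.1526; ω₁ = Δθ/dt₁ = -1.1526
distance = √((-3.5−3)² + (-2−-4.5)²) = 6.9642; v₂ = distance/dt₂ = 6.9642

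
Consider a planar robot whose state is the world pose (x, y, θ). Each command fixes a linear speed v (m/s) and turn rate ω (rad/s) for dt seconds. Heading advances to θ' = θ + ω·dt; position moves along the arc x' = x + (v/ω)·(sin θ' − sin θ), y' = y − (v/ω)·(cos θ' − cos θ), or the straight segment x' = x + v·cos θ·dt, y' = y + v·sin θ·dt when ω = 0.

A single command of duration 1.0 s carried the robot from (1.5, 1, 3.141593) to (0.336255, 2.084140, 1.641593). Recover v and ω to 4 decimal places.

Δθ = 1.641593 − 3.141593 = -1.500000
ω = Δθ/dt = -1.500000/1.0 = -1.5000
R = Δx/(sin θ' − sin θ) = -1.1667
v = R·ω = -1.1667·-1.5000 = 1.7500

v = 1.7500, ω = -1.5000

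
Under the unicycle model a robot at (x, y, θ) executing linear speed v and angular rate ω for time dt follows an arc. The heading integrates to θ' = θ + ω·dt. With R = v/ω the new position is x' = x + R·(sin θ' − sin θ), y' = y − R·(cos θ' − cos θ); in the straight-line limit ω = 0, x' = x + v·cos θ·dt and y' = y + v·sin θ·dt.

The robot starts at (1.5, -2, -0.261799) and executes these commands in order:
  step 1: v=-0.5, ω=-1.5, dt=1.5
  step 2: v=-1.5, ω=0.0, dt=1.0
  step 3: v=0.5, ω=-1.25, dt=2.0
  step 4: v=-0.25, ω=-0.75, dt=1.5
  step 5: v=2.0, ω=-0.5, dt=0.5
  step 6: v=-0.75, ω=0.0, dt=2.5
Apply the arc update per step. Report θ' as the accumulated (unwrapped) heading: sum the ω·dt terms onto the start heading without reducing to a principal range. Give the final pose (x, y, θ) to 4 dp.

(0.8467, -0.1001, -6.3868)

step 1: θ'=-2.5118 (R=0.3333) → pose (1.3899, -1.4086, -2.5118)
step 2: θ'=-2.5118 (straight) → pose (2.6022, -0.5252, -2.5118)
step 3: θ'=-5.0118 (R=-0.4000) → pose (1.9844, -0.0839, -5.0118)
step 4: θ'=-6.1368 (R=0.3333) → pose (1.7145, -0.3154, -6.1368)
step 5: θ'=-6.3868 (R=-4.0000) → pose (2.7117, -0.2941, -6.3868)
step 6: θ'=-6.3868 (straight) → pose (0.8467, -0.1001, -6.3868)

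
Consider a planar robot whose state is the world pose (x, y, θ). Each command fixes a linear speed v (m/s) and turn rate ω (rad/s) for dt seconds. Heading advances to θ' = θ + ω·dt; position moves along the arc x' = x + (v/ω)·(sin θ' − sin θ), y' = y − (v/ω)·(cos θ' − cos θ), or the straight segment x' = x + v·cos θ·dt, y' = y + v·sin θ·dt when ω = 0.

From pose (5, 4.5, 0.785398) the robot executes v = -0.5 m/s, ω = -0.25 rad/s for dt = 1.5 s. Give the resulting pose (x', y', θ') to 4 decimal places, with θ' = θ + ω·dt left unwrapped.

θ' = 0.7854 + -0.25·1.5 = 0.4104
R = v/ω = -0.5/-0.25 = 2.0000
x' = 5 + 2.0000·(sin 0.4104 − sin 0.7854) = 4.3837
y' = 4.5 − 2.0000·(cos 0.4104 − cos 0.7854) = 4.0803

(4.3837, 4.0803, 0.4104)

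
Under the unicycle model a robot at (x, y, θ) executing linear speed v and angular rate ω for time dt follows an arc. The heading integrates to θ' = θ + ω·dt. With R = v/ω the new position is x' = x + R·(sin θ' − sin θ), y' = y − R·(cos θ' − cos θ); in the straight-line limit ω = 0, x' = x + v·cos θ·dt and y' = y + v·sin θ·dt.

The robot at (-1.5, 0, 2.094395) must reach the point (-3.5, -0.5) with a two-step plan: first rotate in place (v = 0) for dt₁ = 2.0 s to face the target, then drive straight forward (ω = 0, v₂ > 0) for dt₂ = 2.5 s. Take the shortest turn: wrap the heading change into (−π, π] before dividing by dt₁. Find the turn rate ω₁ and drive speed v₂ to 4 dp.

heading to target = atan2(-0.5−0, -3.5−-1.5) = -2.8966
Δθ = wrap(-2.8966 − 2.0944) = 1.2922; ω₁ = Δθ/dt₁ = 0.6461
distance = √((-3.5−-1.5)² + (-0.5−0)²) = 2.0616; v₂ = distance/dt₂ = 0.8246

ω₁ = 0.6461, v₂ = 0.8246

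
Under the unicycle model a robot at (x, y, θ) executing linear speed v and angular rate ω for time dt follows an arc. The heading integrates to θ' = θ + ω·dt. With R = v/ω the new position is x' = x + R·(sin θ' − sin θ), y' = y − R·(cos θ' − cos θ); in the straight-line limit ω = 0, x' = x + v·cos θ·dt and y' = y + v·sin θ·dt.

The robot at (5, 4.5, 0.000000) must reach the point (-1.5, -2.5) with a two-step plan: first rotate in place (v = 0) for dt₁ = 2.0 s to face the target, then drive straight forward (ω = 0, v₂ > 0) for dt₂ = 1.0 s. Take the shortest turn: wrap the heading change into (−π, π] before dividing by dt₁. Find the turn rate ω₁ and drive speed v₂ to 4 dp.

heading to target = atan2(-2.5−4.5, -1.5−5) = -2.3192
Δθ = wrap(-2.3192 − 0.0000) = -2.3192; ω₁ = Δθ/dt₁ = -1.1596
distance = √((-1.5−5)² + (-2.5−4.5)²) = 9.5525; v₂ = distance/dt₂ = 9.5525

ω₁ = -1.1596, v₂ = 9.5525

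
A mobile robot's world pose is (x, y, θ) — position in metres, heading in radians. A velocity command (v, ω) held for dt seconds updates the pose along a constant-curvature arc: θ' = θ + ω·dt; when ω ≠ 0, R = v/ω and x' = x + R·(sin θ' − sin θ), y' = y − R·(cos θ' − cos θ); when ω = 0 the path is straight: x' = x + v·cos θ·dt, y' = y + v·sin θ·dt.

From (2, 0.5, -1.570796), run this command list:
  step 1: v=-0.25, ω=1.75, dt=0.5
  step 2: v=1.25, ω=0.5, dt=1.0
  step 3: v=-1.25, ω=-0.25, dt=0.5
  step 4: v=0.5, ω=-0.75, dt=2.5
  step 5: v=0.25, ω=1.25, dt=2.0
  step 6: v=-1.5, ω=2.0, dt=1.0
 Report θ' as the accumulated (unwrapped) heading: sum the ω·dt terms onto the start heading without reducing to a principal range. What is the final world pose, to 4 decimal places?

(2.6810, -2.3124, 2.3042)

step 1: θ'=-0.6958 (R=-0.1429) → pose (1.9487, 0.6096, -0.6958)
step 2: θ'=-0.1958 (R=2.5000) → pose (3.0648, 0.0763, -0.1958)
step 3: θ'=-0.3208 (R=5.0000) → pose (2.4610, 0.2358, -0.3208)
step 4: θ'=-2.1958 (R=-0.6667) → pose (2.7914, -0.7869, -2.1958)
step 5: θ'=0.3042 (R=0.2000) → pose (3.0135, -1.0947, 0.3042)
step 6: θ'=2.3042 (R=-0.7500) → pose (2.6810, -2.3124, 2.3042)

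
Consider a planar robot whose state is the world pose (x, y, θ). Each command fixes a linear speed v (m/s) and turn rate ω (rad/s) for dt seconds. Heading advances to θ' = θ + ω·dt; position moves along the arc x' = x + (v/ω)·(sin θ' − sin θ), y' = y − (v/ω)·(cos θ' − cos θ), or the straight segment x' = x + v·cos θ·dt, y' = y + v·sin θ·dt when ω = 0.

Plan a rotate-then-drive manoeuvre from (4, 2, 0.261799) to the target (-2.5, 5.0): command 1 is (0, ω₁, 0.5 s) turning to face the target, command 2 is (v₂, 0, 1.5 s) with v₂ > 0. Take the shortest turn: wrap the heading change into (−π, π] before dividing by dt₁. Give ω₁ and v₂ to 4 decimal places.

heading to target = atan2(5−2, -2.5−4) = 2.7092
Δθ = wrap(2.7092 − 0.2618) = 2.4474; ω₁ = Δθ/dt₁ = 4.8948
distance = √((-2.5−4)² + (5−2)²) = 7.1589; v₂ = distance/dt₂ = 4.7726

ω₁ = 4.8948, v₂ = 4.7726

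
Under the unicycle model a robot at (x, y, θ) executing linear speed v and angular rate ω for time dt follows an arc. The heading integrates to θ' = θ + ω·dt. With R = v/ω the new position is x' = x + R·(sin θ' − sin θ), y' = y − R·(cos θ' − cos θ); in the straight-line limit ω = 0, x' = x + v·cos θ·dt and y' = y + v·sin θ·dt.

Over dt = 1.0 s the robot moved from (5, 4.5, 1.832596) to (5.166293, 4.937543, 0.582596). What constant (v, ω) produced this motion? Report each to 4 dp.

Δθ = 0.582596 − 1.832596 = -1.250000
ω = Δθ/dt = -1.250000/1.0 = -1.2500
R = −Δy/(cos θ' − cos θ) = -0.4000
v = R·ω = -0.4000·-1.2500 = 0.5000

v = 0.5000, ω = -1.2500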